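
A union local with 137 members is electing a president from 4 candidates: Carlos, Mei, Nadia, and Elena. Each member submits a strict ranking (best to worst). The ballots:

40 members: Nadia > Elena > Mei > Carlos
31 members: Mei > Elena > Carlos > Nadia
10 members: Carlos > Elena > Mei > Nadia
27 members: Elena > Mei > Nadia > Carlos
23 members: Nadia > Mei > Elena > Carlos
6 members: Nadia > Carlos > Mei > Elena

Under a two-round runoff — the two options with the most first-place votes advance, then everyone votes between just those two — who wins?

Round 1 first-place votes: Carlos 10, Mei 31, Nadia 69, Elena 27.
Nadia and Mei advance.
Runoff: Nadia is preferred to Mei by 69 voters; Mei by 68.
Nadia wins the runoff.

Nadia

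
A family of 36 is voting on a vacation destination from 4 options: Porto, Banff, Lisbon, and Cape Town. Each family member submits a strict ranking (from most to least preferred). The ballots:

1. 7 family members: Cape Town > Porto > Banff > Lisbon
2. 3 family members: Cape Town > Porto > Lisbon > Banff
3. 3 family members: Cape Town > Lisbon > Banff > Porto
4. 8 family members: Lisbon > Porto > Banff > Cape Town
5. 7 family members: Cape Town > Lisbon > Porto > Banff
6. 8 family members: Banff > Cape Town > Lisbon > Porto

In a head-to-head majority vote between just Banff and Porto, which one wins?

Voters preferring Banff to Porto: 11; preferring Porto to Banff: 25.
Porto wins the head-to-head.

Porto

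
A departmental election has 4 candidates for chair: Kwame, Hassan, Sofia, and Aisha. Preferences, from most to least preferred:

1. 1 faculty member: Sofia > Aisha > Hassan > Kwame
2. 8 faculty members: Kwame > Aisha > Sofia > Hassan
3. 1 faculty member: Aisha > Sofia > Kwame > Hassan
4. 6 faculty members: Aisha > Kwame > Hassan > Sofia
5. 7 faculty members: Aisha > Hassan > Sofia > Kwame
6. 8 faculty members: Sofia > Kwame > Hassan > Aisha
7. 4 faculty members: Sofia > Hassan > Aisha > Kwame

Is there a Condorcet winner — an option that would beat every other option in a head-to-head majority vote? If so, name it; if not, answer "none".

Aisha vs Kwame: 19–16 for Aisha.
Aisha vs Hassan: 23–12 for Aisha.
Aisha vs Sofia: 22–13 for Aisha.
Aisha beats every other option head-to-head.

Aisha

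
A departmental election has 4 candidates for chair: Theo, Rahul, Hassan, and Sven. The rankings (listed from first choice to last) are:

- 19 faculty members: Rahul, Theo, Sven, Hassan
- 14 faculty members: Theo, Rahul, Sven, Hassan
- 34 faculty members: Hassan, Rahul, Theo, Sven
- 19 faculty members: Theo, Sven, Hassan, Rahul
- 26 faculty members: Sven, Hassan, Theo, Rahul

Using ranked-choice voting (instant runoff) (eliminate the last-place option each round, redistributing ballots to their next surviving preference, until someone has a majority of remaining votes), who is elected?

Hassan

Round 1: Theo 33, Rahul 19, Hassan 34, Sven 26. Eliminate Rahul.
Round 2: Theo 52, Hassan 34, Sven 26. Eliminate Sven.
Round 3: Theo 52, Hassan 60. Hassan has a majority.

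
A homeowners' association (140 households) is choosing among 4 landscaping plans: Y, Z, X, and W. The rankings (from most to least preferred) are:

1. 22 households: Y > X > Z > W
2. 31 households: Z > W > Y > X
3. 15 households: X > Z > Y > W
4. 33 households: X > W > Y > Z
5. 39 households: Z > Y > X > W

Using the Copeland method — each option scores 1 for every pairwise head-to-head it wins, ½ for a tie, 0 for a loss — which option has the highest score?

Z

Y: beats X and W; loses to Z → score 2.
Z: beats Y and W; ties X → score 2.5.
X: beats W; ties Z; loses to Y → score 1.5.
W: loses to Y, Z, and X → score 0.
Z has the best pairwise record.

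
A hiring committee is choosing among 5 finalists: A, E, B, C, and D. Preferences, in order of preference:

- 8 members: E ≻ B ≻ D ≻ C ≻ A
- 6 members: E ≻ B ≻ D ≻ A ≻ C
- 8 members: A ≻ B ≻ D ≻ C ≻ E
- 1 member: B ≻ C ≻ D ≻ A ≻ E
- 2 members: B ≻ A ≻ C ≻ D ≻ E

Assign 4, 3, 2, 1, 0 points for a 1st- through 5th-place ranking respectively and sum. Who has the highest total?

B

A: 8·0 + 6·1 + 8·4 + 1·1 + 2·3 = 45
E: 8·4 + 6·4 + 8·0 + 1·0 + 2·0 = 56
B: 8·3 + 6·3 + 8·3 + 1·4 + 2·4 = 78
C: 8·1 + 6·0 + 8·1 + 1·3 + 2·2 = 23
D: 8·2 + 6·2 + 8·2 + 1·2 + 2·1 = 48
B has the highest Borda score (78).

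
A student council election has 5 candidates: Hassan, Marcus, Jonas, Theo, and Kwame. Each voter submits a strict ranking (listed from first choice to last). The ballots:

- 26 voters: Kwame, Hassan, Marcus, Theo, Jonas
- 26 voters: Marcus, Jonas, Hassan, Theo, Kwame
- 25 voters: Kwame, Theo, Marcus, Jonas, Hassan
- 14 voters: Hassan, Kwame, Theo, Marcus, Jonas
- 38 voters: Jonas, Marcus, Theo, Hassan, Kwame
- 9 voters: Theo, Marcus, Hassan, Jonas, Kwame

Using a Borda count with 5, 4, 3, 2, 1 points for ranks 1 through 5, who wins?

Hassan: 26·4 + 26·3 + 25·1 + 14·5 + 38·2 + 9·3 = 380
Marcus: 26·3 + 26·5 + 25·3 + 14·2 + 38·4 + 9·4 = 499
Jonas: 26·1 + 26·4 + 25·2 + 14·1 + 38·5 + 9·2 = 402
Theo: 26·2 + 26·2 + 25·4 + 14·3 + 38·3 + 9·5 = 405
Kwame: 26·5 + 26·1 + 25·5 + 14·4 + 38·1 + 9·1 = 384
Marcus has the highest Borda score (499).

Marcus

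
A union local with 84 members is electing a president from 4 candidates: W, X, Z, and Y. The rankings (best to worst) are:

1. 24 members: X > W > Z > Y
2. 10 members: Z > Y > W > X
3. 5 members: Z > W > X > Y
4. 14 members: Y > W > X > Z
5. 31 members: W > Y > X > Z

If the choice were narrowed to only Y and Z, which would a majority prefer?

Voters preferring Y to Z: 45; preferring Z to Y: 39.
Y wins the head-to-head.

Y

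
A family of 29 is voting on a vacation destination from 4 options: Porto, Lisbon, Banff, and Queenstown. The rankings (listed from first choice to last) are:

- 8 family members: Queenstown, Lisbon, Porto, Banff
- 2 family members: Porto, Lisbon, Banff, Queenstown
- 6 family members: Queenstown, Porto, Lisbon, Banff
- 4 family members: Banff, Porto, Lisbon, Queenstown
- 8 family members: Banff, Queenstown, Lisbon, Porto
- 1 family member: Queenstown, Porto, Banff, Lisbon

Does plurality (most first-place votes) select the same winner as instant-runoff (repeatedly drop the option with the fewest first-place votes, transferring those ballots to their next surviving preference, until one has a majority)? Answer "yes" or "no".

yes

Plurality — first-place votes: Porto 2, Lisbon 0, Banff 12, Queenstown 15. Winner: Queenstown.
Instant-runoff — R1 Porto 2, Lisbon 0, Banff 12, Queenstown 15 (Queenstown winner). Winner: Queenstown.
The two methods agree.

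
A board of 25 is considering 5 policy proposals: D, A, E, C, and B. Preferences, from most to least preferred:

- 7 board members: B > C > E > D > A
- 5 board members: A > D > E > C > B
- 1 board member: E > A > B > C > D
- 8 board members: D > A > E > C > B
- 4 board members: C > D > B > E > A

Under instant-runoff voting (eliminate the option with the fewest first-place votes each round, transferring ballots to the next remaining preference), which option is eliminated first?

Round 1: D 8, A 5, E 1, C 4, B 7. Eliminate E.

E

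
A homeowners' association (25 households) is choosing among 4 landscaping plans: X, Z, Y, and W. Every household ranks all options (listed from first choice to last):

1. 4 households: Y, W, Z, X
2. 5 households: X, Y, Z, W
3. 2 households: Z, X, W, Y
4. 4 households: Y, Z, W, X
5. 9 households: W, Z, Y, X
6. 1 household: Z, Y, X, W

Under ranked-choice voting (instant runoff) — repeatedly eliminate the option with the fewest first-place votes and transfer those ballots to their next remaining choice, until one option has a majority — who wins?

Round 1: X 5, Z 3, Y 8, W 9. Eliminate Z.
Round 2: X 7, Y 9, W 9. Eliminate X.
Round 3: Y 14, W 11. Y has a majority.

Y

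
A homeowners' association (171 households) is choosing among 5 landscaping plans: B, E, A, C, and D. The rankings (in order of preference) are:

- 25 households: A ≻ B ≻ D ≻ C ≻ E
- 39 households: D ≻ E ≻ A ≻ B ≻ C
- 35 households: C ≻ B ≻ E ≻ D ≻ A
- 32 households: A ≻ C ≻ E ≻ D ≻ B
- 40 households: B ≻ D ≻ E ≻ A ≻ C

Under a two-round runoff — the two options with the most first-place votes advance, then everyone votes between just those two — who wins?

Round 1 first-place votes: B 40, E 0, A 57, C 35, D 39.
A and B advance.
Runoff: A is preferred to B by 96 voters; B by 75.
A wins the runoff.

A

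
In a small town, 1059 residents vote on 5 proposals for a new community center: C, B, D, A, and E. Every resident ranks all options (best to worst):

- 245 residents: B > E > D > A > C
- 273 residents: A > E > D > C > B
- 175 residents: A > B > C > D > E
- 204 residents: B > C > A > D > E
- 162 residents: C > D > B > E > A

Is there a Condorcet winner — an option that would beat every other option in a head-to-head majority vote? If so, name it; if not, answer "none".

B

B vs C: 624–435 for B.
B vs D: 624–435 for B.
B vs A: 611–448 for B.
B vs E: 786–273 for B.
B beats every other option head-to-head.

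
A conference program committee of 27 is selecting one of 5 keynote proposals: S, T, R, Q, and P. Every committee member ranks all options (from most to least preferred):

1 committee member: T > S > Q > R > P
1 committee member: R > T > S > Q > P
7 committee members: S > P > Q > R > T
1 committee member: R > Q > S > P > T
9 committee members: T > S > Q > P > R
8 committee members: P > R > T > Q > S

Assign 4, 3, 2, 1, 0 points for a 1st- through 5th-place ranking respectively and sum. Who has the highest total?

P

S: 1·3 + 1·2 + 7·4 + 1·2 + 9·3 + 8·0 = 62
T: 1·4 + 1·3 + 7·0 + 1·0 + 9·4 + 8·2 = 59
R: 1·1 + 1·4 + 7·1 + 1·4 + 9·0 + 8·3 = 40
Q: 1·2 + 1·1 + 7·2 + 1·3 + 9·2 + 8·1 = 46
P: 1·0 + 1·0 + 7·3 + 1·1 + 9·1 + 8·4 = 63
P has the highest Borda score (63).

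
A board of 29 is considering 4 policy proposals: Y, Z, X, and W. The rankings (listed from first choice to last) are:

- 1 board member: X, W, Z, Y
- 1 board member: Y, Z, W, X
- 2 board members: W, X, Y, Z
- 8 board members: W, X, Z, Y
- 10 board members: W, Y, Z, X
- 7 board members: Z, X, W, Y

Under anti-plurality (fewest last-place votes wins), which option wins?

Last-place votes: Y 16, Z 2, X 11, W 0.
W is ranked last by the fewest voters, so W wins.

W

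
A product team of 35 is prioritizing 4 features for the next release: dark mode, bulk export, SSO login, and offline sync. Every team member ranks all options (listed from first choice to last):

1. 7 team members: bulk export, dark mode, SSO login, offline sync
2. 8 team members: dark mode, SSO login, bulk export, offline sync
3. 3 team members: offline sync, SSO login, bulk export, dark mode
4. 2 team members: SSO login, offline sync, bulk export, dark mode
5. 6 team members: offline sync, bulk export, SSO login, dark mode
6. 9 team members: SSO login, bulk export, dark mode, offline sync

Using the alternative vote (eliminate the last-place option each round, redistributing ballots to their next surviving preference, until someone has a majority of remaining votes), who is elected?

SSO login

Round 1: dark mode 8, bulk export 7, SSO login 11, offline sync 9. Eliminate bulk export.
Round 2: dark mode 15, SSO login 11, offline sync 9. Eliminate offline sync.
Round 3: dark mode 15, SSO login 20. SSO login has a majority.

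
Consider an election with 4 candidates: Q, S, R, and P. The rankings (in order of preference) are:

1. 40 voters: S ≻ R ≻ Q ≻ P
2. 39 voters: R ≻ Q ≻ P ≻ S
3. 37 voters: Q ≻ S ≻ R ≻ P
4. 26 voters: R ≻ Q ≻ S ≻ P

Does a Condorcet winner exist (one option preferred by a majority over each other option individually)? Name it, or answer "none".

Checking pairwise contests:
R beats Q 105–37.
Q beats S 102–40.
S beats R 77–65.
Q beats P 142–0.
Every option loses at least one head-to-head, so there is no Condorcet winner.

none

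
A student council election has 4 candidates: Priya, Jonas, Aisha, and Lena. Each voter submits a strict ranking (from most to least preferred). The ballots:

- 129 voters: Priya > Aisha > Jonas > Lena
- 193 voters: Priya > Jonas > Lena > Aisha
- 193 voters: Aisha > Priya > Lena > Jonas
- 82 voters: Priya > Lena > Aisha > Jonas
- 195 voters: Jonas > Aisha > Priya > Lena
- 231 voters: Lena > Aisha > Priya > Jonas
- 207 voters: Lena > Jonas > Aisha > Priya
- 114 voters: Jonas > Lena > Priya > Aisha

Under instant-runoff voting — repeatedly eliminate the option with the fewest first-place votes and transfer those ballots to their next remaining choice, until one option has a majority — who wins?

Round 1: Priya 404, Jonas 309, Aisha 193, Lena 438. Eliminate Aisha.
Round 2: Priya 597, Jonas 309, Lena 438. Eliminate Jonas.
Round 3: Priya 792, Lena 552. Priya has a majority.

Priya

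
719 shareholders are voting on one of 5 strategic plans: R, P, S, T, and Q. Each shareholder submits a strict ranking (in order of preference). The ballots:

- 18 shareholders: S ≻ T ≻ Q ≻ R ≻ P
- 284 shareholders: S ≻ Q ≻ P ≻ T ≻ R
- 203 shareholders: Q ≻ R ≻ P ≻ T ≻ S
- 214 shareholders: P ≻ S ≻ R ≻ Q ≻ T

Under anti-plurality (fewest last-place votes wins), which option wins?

Last-place votes: R 284, P 18, S 203, T 214, Q 0.
Q is ranked last by the fewest voters, so Q wins.

Q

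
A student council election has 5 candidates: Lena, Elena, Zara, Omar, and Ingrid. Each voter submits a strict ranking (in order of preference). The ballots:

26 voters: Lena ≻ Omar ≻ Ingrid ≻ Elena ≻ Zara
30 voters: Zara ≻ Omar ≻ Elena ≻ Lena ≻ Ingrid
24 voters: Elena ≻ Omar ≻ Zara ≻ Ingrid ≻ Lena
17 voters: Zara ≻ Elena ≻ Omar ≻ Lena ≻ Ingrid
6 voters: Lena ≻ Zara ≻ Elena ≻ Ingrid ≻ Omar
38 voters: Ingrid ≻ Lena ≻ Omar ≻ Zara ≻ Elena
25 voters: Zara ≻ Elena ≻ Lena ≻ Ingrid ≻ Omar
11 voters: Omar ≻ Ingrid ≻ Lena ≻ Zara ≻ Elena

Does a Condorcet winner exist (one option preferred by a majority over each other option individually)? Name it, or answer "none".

Checking pairwise contests:
Elena beats Lena 96–81.
Zara beats Elena 127–50.
Omar beats Zara 99–78.
Lena beats Omar 95–82.
Lena beats Ingrid 104–73.
Every option loses at least one head-to-head, so there is no Condorcet winner.

none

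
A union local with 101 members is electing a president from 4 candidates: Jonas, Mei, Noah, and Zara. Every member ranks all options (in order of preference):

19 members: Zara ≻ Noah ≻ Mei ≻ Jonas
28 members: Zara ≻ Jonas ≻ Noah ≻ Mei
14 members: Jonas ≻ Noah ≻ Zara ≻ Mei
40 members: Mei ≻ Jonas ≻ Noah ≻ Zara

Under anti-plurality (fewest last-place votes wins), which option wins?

Last-place votes: Jonas 19, Mei 42, Noah 0, Zara 40.
Noah is ranked last by the fewest voters, so Noah wins.

Noah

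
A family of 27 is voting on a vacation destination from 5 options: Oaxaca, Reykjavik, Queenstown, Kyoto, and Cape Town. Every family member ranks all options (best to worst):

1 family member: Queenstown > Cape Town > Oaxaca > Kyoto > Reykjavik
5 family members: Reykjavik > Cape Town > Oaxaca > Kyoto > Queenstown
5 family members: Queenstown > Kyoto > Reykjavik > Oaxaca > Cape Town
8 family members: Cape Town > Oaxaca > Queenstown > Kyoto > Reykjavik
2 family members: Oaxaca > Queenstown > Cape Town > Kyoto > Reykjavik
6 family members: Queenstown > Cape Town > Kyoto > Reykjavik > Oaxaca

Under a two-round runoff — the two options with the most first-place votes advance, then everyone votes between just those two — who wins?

Queenstown

Round 1 first-place votes: Oaxaca 2, Reykjavik 5, Queenstown 12, Kyoto 0, Cape Town 8.
Queenstown and Cape Town advance.
Runoff: Queenstown is preferred to Cape Town by 14 voters; Cape Town by 13.
Queenstown wins the runoff.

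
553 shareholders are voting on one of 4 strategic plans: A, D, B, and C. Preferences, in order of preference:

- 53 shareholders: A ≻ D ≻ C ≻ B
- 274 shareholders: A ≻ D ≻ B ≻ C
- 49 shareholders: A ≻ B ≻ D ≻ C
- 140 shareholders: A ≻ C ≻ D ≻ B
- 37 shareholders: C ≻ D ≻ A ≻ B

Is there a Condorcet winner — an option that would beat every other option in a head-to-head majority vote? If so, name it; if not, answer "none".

A vs D: 516–37 for A.
A vs B: 553–0 for A.
A vs C: 516–37 for A.
A beats every other option head-to-head.

A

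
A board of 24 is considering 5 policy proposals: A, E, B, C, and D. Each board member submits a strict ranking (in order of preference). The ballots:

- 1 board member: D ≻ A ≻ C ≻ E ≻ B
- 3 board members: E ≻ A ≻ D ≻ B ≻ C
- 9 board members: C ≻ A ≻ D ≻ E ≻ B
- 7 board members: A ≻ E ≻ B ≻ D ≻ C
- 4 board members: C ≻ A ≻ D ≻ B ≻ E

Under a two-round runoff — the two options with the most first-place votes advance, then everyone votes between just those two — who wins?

Round 1 first-place votes: A 7, E 3, B 0, C 13, D 1.
C and A advance.
Runoff: C is preferred to A by 13 voters; A by 11.
C wins the runoff.

C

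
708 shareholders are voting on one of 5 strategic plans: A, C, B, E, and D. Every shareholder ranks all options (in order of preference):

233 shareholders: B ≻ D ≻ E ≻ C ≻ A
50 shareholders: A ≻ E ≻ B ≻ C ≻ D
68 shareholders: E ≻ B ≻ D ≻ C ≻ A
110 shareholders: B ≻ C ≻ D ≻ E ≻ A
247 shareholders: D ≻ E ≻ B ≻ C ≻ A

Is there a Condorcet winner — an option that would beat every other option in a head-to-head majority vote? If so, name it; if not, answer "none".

Checking pairwise contests:
C beats A 658–50.
B beats C 708–0.
E beats B 365–343.
D beats E 590–118.
B beats D 461–247.
Every option loses at least one head-to-head, so there is no Condorcet winner.

none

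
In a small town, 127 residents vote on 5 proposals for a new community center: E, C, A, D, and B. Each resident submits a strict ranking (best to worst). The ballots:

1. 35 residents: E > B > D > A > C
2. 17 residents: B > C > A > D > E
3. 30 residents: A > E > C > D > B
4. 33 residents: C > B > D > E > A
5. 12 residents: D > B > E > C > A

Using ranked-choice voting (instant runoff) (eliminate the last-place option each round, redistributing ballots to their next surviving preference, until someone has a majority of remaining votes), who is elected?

E

Round 1: E 35, C 33, A 30, D 12, B 17. Eliminate D.
Round 2: E 35, C 33, A 30, B 29. Eliminate B.
Round 3: E 47, C 50, A 30. Eliminate A.
Round 4: E 77, C 50. E has a majority.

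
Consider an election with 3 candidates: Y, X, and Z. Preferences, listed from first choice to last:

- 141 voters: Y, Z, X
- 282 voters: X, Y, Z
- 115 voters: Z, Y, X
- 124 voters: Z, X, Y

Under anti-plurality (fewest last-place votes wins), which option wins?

Last-place votes: Y 124, X 256, Z 282.
Y is ranked last by the fewest voters, so Y wins.

Y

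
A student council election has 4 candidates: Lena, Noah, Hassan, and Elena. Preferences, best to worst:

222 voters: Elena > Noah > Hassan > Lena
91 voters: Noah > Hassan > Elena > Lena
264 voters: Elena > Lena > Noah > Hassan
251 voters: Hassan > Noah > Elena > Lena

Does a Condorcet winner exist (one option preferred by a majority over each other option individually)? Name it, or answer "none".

Elena

Elena vs Lena: 828–0 for Elena.
Elena vs Noah: 486–342 for Elena.
Elena vs Hassan: 486–342 for Elena.
Elena beats every other option head-to-head.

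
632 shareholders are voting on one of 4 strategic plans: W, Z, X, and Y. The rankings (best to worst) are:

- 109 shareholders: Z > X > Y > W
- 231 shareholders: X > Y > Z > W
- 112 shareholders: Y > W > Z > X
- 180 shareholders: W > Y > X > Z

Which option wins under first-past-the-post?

First-place votes: W 180, Z 109, X 231, Y 112.
X has the most first-place votes.

X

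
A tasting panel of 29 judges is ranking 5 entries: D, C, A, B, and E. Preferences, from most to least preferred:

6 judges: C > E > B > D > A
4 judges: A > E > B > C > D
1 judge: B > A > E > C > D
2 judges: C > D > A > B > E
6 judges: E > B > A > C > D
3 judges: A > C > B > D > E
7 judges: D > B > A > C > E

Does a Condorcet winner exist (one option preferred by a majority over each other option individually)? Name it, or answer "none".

Checking pairwise contests:
C beats D 22–7.
A beats C 21–8.
D beats A 15–14.
E beats B 16–13.
C beats E 18–11.
Every option loses at least one head-to-head, so there is no Condorcet winner.

none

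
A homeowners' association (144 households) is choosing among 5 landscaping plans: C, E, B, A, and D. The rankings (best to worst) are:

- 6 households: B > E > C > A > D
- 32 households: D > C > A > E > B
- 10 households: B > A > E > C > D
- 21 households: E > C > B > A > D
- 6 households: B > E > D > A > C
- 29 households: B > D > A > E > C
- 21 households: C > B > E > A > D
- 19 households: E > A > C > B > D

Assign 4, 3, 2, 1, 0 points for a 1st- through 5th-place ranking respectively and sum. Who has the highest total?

C: 6·2 + 32·3 + 10·1 + 21·3 + 6·0 + 29·0 + 21·4 + 19·2 = 303
E: 6·3 + 32·1 + 10·2 + 21·4 + 6·3 + 29·1 + 21·2 + 19·4 = 319
B: 6·4 + 32·0 + 10·4 + 21·2 + 6·4 + 29·4 + 21·3 + 19·1 = 328
A: 6·1 + 32·2 + 10·3 + 21·1 + 6·1 + 29·2 + 21·1 + 19·3 = 263
D: 6·0 + 32·4 + 10·0 + 21·0 + 6·2 + 29·3 + 21·0 + 19·0 = 227
B has the highest Borda score (328).

B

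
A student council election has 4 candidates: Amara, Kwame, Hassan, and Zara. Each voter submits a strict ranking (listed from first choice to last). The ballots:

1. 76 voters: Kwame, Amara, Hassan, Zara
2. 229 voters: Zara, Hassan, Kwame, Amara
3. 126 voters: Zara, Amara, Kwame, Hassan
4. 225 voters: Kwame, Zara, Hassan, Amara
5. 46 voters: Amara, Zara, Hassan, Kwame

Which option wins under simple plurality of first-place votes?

First-place votes: Amara 46, Kwame 301, Hassan 0, Zara 355.
Zara has the most first-place votes.

Zara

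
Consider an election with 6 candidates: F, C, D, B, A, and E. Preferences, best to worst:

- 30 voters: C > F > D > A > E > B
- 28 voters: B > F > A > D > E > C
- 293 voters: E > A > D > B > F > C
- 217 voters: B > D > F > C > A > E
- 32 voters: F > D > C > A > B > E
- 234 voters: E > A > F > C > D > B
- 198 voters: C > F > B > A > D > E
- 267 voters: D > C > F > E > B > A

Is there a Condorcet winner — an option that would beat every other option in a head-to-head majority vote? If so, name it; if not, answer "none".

none

Checking pairwise contests:
D beats F 777–522.
F beats C 804–495.
A beats D 753–546.
F beats B 761–538.
F beats A 772–527.
F beats E 772–527.
Every option loses at least one head-to-head, so there is no Condorcet winner.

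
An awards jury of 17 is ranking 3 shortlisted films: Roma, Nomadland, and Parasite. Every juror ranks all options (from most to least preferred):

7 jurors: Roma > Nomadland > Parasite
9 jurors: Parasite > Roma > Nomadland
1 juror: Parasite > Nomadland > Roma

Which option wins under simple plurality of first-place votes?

Parasite

First-place votes: Roma 7, Nomadland 0, Parasite 10.
Parasite has the most first-place votes.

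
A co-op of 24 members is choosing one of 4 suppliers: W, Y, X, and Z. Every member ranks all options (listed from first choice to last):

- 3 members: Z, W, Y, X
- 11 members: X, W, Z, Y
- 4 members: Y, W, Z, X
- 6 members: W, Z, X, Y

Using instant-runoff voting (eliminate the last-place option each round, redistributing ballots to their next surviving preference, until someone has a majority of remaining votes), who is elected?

Round 1: W 6, Y 4, X 11, Z 3. Eliminate Z.
Round 2: W 9, Y 4, X 11. Eliminate Y.
Round 3: W 13, X 11. W has a majority.

W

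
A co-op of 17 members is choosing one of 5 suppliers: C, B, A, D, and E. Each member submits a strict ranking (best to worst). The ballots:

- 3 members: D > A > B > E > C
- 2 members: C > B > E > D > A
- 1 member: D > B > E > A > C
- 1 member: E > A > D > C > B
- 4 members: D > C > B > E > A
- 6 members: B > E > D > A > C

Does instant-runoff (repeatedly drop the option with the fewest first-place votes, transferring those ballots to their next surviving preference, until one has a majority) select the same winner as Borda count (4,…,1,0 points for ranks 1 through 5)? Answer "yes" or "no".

yes

Instant-runoff — R1 C 2, B 6, A 0, D 8, E 1 (A out); R2 C 2, B 6, D 8, E 1 (E out); R3 C 2, B 6, D 9 (D winner). Winner: D.
Borda — scores: C 21, B 47, A 19, D 48, E 35. Winner: D.
The two methods agree.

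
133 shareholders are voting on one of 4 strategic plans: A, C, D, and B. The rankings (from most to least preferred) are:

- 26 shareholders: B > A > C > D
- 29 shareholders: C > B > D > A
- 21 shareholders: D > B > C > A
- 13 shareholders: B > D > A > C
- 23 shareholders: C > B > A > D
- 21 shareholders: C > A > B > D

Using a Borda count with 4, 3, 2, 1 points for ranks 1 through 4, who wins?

B

A: 26·3 + 29·1 + 21·1 + 13·2 + 23·2 + 21·3 = 263
C: 26·2 + 29·4 + 21·2 + 13·1 + 23·4 + 21·4 = 399
D: 26·1 + 29·2 + 21·4 + 13·3 + 23·1 + 21·1 = 251
B: 26·4 + 29·3 + 21·3 + 13·4 + 23·3 + 21·2 = 417
B has the highest Borda score (417).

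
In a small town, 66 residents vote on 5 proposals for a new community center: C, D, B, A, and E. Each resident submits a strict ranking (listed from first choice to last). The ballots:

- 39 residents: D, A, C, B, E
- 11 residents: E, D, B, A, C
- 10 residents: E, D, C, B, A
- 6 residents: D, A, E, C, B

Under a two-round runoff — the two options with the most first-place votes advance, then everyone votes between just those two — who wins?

D

Round 1 first-place votes: C 0, D 45, B 0, A 0, E 21.
D and E advance.
Runoff: D is preferred to E by 45 voters; E by 21.
D wins the runoff.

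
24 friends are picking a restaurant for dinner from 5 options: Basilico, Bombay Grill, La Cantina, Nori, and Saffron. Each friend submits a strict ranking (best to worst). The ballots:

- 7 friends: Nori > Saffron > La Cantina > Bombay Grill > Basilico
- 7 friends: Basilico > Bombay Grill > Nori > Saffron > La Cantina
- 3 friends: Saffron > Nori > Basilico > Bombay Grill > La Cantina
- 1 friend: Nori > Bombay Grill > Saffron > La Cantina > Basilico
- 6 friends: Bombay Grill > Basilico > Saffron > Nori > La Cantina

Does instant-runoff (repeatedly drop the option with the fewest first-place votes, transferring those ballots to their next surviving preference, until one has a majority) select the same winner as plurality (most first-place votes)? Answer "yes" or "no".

no

Instant-runoff — R1 Basilico 7, Bombay Grill 6, La Cantina 0, Nori 8, Saffron 3 (La Cantina out); R2 Basilico 7, Bombay Grill 6, Nori 8, Saffron 3 (Saffron out); R3 Basilico 7, Bombay Grill 6, Nori 11 (Bombay Grill out); R4 Basilico 13, Nori 11 (Basilico winner). Winner: Basilico.
Plurality — first-place votes: Basilico 7, Bombay Grill 6, La Cantina 0, Nori 8, Saffron 3. Winner: Nori.
The two methods disagree.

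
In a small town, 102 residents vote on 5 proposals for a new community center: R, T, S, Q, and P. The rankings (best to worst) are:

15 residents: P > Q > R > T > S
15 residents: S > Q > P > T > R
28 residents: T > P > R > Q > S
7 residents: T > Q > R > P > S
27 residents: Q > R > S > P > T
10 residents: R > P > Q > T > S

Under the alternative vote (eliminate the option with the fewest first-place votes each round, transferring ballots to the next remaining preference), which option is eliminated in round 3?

Round 1: R 10, T 35, S 15, Q 27, P 15. Eliminate R.
Round 2: T 35, S 15, Q 27, P 25. Eliminate S.
Round 3: T 35, Q 42, P 25. Eliminate P.

P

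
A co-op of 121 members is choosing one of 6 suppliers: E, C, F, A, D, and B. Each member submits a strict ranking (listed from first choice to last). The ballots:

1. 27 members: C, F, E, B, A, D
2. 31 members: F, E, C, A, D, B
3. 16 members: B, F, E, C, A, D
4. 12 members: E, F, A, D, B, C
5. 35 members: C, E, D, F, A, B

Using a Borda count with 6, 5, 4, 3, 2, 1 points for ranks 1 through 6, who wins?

E: 27·4 + 31·5 + 16·4 + 12·6 + 35·5 = 574
C: 27·6 + 31·4 + 16·3 + 12·1 + 35·6 = 556
F: 27·5 + 31·6 + 16·5 + 12·5 + 35·3 = 566
A: 27·2 + 31·3 + 16·2 + 12·4 + 35·2 = 297
D: 27·1 + 31·2 + 16·1 + 12·3 + 35·4 = 281
B: 27·3 + 31·1 + 16·6 + 12·2 + 35·1 = 267
E has the highest Borda score (574).

E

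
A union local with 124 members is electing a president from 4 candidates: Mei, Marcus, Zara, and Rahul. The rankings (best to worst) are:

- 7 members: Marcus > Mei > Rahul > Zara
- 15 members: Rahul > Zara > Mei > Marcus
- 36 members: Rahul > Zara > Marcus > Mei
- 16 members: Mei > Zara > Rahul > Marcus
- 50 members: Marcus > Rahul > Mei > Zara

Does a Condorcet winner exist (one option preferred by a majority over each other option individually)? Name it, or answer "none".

Rahul vs Mei: 101–23 for Rahul.
Rahul vs Marcus: 67–57 for Rahul.
Rahul vs Zara: 108–16 for Rahul.
Rahul beats every other option head-to-head.

Rahul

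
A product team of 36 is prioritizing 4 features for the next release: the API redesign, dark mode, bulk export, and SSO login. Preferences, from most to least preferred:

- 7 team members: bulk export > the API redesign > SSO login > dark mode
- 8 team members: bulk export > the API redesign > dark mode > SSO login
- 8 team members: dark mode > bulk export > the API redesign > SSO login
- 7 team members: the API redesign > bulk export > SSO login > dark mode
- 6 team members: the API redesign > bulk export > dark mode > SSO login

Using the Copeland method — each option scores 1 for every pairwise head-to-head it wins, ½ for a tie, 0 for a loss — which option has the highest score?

the API redesign: beats dark mode and SSO login; loses to bulk export → score 2.
dark mode: beats SSO login; loses to the API redesign and bulk export → score 1.
bulk export: beats the API redesign, dark mode, and SSO login → score 3.
SSO login: loses to the API redesign, dark mode, and bulk export → score 0.
bulk export has the best pairwise record.

bulk export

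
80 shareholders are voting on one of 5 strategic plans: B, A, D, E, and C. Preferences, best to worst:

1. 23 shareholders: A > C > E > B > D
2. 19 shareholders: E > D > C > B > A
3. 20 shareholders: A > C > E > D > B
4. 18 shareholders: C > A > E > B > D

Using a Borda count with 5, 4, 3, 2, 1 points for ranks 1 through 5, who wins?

C

B: 23·2 + 19·2 + 20·1 + 18·2 = 140
A: 23·5 + 19·1 + 20·5 + 18·4 = 306
D: 23·1 + 19·4 + 20·2 + 18·1 = 157
E: 23·3 + 19·5 + 20·3 + 18·3 = 278
C: 23·4 + 19·3 + 20·4 + 18·5 = 319
C has the highest Borda score (319).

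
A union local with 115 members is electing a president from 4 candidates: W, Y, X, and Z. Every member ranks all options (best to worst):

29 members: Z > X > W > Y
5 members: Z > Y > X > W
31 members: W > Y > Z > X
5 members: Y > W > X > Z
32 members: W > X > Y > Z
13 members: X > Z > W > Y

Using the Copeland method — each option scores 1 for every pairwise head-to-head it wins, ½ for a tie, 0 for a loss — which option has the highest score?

W

W: beats Y, X, and Z → score 3.
Y: beats Z; loses to W and X → score 1.
X: beats Y; loses to W and Z → score 1.
Z: beats X; loses to W and Y → score 1.
W has the best pairwise record.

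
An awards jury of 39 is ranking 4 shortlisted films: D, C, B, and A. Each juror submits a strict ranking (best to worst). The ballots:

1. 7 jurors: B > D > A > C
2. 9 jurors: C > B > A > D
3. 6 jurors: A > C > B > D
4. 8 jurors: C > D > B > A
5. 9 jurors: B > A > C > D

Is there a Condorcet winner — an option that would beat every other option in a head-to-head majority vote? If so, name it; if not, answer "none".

none

Checking pairwise contests:
C beats D 32–7.
A beats C 22–17.
C beats B 23–16.
B beats A 33–6.
Every option loses at least one head-to-head, so there is no Condorcet winner.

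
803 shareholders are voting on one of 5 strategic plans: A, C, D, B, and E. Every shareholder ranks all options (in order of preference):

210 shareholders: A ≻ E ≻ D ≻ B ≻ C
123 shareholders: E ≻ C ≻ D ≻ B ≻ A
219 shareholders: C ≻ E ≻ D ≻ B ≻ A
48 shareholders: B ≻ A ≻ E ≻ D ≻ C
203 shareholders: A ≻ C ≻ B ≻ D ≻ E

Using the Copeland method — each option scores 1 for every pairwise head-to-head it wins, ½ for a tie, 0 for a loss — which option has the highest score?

A

A: beats C, D, B, and E → score 4.
C: beats D, B, and E; loses to A → score 3.
D: beats B; loses to A, C, and E → score 1.
B: loses to A, C, D, and E → score 0.
E: beats D and B; loses to A and C → score 2.
A has the best pairwise record.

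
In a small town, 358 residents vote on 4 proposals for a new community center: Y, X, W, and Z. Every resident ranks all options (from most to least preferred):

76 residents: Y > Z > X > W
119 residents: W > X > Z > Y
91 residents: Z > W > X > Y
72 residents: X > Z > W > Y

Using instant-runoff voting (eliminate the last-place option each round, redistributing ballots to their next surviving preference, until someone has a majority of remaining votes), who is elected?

Round 1: Y 76, X 72, W 119, Z 91. Eliminate X.
Round 2: Y 76, W 119, Z 163. Eliminate Y.
Round 3: W 119, Z 239. Z has a majority.

Z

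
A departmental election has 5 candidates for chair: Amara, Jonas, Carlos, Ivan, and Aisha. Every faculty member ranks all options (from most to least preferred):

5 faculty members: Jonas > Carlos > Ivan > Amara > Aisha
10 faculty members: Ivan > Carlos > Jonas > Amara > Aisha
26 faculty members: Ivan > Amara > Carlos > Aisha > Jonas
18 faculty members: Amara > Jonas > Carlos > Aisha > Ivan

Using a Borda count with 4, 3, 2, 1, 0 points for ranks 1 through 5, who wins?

Amara: 5·1 + 10·1 + 26·3 + 18·4 = 165
Jonas: 5·4 + 10·2 + 26·0 + 18·3 = 94
Carlos: 5·3 + 10·3 + 26·2 + 18·2 = 133
Ivan: 5·2 + 10·4 + 26·4 + 18·0 = 154
Aisha: 5·0 + 10·0 + 26·1 + 18·1 = 44
Amara has the highest Borda score (165).

Amara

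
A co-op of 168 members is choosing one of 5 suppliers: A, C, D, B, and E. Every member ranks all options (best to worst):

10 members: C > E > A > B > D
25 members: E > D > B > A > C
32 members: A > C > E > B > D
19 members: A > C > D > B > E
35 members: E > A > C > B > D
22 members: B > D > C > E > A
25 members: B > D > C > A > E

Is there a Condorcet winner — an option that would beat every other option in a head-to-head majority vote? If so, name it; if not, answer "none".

none

Checking pairwise contests:
E beats A 92–76.
A beats C 111–57.
A beats D 96–72.
A beats B 96–72.
C beats E 108–60.
Every option loses at least one head-to-head, so there is no Condorcet winner.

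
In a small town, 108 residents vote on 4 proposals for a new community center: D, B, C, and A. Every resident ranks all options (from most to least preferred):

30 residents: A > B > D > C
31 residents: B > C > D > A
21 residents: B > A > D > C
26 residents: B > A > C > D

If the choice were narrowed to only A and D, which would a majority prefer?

Voters preferring A to D: 77; preferring D to A: 31.
A wins the head-to-head.

A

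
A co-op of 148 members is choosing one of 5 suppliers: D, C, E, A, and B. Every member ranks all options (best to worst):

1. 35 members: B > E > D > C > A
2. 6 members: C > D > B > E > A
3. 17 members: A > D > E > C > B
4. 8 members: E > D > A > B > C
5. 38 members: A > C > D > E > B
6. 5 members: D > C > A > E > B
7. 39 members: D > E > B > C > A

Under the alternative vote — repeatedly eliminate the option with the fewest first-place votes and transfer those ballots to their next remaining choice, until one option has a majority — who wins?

Round 1: D 44, C 6, E 8, A 55, B 35. Eliminate C.
Round 2: D 50, E 8, A 55, B 35. Eliminate E.
Round 3: D 58, A 55, B 35. Eliminate B.
Round 4: D 93, A 55. D has a majority.

D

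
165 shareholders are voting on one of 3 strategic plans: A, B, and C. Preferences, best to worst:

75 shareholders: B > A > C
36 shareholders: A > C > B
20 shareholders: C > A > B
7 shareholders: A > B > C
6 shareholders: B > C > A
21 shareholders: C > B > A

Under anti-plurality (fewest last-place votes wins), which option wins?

Last-place votes: A 27, B 56, C 82.
A is ranked last by the fewest voters, so A wins.

A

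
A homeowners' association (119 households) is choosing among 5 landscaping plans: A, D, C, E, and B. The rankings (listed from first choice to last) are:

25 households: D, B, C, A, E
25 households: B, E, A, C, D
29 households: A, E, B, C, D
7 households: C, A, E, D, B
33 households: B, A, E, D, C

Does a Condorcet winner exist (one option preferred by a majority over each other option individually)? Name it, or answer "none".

B vs A: 83–36 for B.
B vs D: 87–32 for B.
B vs C: 112–7 for B.
B vs E: 83–36 for B.
B beats every other option head-to-head.

B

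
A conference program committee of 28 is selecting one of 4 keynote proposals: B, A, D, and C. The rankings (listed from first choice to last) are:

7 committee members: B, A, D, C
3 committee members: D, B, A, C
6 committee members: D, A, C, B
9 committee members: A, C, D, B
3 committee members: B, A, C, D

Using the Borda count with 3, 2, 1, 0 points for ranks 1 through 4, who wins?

A

B: 7·3 + 3·2 + 6·0 + 9·0 + 3·3 = 36
A: 7·2 + 3·1 + 6·2 + 9·3 + 3·2 = 62
D: 7·1 + 3·3 + 6·3 + 9·1 + 3·0 = 43
C: 7·0 + 3·0 + 6·1 + 9·2 + 3·1 = 27
A has the highest Borda score (62).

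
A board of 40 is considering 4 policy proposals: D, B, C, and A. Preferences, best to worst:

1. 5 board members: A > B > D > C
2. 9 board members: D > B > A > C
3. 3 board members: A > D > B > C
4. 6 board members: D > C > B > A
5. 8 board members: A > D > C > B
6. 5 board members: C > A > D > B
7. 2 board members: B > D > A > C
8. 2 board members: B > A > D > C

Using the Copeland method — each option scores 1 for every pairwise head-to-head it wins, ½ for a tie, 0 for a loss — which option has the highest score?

D: beats B and C; loses to A → score 2.
B: beats C; loses to D and A → score 1.
C: loses to D, B, and A → score 0.
A: beats D, B, and C → score 3.
A has the best pairwise record.

A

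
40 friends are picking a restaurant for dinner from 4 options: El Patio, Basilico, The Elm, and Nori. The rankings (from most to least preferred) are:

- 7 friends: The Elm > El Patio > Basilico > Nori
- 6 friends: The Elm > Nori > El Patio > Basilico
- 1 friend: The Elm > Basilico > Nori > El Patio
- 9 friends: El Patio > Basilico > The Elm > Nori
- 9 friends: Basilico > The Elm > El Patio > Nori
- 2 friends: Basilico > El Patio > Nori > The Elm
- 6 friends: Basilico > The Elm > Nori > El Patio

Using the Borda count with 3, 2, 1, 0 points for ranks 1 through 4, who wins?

El Patio: 7·2 + 6·1 + 1·0 + 9·3 + 9·1 + 2·2 + 6·0 = 60
Basilico: 7·1 + 6·0 + 1·2 + 9·2 + 9·3 + 2·3 + 6·3 = 78
The Elm: 7·3 + 6·3 + 1·3 + 9·1 + 9·2 + 2·0 + 6·2 = 81
Nori: 7·0 + 6·2 + 1·1 + 9·0 + 9·0 + 2·1 + 6·1 = 21
The Elm has the highest Borda score (81).

The Elm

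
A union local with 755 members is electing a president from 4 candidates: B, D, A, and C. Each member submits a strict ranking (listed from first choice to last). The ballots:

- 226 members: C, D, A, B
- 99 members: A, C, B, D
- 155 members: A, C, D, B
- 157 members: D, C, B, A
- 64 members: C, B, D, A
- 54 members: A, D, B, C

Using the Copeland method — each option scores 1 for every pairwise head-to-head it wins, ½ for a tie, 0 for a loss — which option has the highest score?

B: loses to D, A, and C → score 0.
D: beats B and A; loses to C → score 2.
A: beats B; loses to D and C → score 1.
C: beats B, D, and A → score 3.
C has the best pairwise record.

C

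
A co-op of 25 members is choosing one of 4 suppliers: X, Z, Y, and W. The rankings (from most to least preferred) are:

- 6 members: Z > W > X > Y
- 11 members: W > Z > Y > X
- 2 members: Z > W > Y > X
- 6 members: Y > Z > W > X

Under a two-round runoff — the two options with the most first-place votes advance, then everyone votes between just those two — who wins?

Z

Round 1 first-place votes: X 0, Z 8, Y 6, W 11.
W and Z advance.
Runoff: W is preferred to Z by 11 voters; Z by 14.
Z wins the runoff.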